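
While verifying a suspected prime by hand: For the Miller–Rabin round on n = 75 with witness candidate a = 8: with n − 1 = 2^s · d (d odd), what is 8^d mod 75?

23

n − 1 = 74 = 2^1 · 37, so s = 1 and d = 37.
8^37 mod 75 = 23.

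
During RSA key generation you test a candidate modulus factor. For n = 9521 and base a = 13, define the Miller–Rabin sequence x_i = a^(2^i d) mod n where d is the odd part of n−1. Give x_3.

n − 1 = 9520 = 2^4 · 595, so s = 4 and d = 595.
x_0 = 13^595 mod 9521 = 9113.
x_1 = 9113^2 mod 9521 = 4607.
x_2 = 4607^2 mod 9521 = 2140.
x_3 = 2140^2 mod 9521 = 9520.

9520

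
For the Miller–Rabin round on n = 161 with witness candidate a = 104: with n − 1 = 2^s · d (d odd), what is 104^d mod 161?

n − 1 = 160 = 2^5 · 5, so s = 5 and d = 5.
Repeated squaring mod 161: 104^1 ≡ 104, 104^2 ≡ 29, 104^4 ≡ 36.
5 = 4 + 1, so 104^5 ≡ 36·104 ≡ 41 (mod 161).

41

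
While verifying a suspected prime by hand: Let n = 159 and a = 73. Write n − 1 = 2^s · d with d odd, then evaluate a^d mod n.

139

n − 1 = 158 = 2^1 · 79, so s = 1 and d = 79.
73^79 mod 159 = 139.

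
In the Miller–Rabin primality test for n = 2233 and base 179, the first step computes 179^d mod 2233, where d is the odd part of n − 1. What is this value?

n − 1 = 2232 = 2^3 · 279, so s = 3 and d = 279.
Repeated squaring mod 2233: 179^1 ≡ 179, 179^2 ≡ 779, 179^4 ≡ 1698, 179^8 ≡ 401, 179^16 ≡ 25, 179^32 ≡ 625, 179^64 ≡ 2083, 179^128 ≡ 170, 179^256 ≡ 2104.
279 = 256 + 16 + 4 + 2 + 1, so 179^279 ≡ 2104·25·1698·779·179 ≡ 2094 (mod 2233).

2094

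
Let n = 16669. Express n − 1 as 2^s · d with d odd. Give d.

4167

Halving: 16668 → 8334 → 4167; 4167 is odd.
So 16668 = 2^2 · 4167.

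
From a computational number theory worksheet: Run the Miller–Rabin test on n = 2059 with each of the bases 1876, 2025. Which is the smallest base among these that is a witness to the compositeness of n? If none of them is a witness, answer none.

n − 1 = 2058 = 2^1 · 1029, so s = 1 and d = 1029.
Base 1876: x_0 = 1876^1029 mod 2059 = 1. x_0 = 1, so 1876 is not a witness.
Base 2025: x_0 = 2025^1029 mod 2059 = 1. x_0 = 1, so 2025 is not a witness.
No listed base is a witness for 2059.

none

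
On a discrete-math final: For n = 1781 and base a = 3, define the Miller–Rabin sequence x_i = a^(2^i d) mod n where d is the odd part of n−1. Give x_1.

n − 1 = 1780 = 2^2 · 445, so s = 2 and d = 445.
x_0 = 3^445 mod 1781 = 1056.
x_1 = 1056^2 mod 1781 = 230.

230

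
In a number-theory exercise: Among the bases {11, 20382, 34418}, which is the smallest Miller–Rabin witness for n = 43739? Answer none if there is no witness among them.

none

n − 1 = 43738 = 2^1 · 21869, so s = 1 and d = 21869.
Base 11: x_0 = 11^21869 mod 43739 = 43738. x_0 = 43738 ≡ −1, so 11 is not a witness.
Base 20382: x_0 = 20382^21869 mod 43739 = 1. x_0 = 1, so 20382 is not a witness.
Base 34418: x_0 = 34418^21869 mod 43739 = 43738. x_0 = 43738 ≡ −1, so 34418 is not a witness.
No listed base is a witness for 43739.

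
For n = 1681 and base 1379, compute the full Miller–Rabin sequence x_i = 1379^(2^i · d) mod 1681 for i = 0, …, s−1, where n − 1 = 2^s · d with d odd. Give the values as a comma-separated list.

588, 1139, 1270, 821

n − 1 = 1680 = 2^4 · 105, so s = 4 and d = 105.
x_0 = 1379^105 mod 1681 = 588.
x_1 = 588^2 mod 1681 = 1139.
x_2 = 1139^2 mod 1681 = 1270.
x_3 = 1270^2 mod 1681 = 821.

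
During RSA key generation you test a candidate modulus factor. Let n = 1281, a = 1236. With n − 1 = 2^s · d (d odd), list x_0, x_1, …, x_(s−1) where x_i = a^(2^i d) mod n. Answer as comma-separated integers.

1206, 501, 1206, 501, 1206, 501, 1206, 501

n − 1 = 1280 = 2^8 · 5, so s = 8 and d = 5.
x_0 = 1236^5 mod 1281 = 1206.
x_1 = 1206^2 mod 1281 = 501.
x_2 = 501^2 mod 1281 = 1206.
x_3 = 1206^2 mod 1281 = 501.
x_4 = 501^2 mod 1281 = 1206.
x_5 = 1206^2 mod 1281 = 501.
x_6 = 501^2 mod 1281 = 1206.
x_7 = 1206^2 mod 1281 = 501.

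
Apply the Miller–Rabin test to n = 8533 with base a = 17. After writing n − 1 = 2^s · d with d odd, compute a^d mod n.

1077

n − 1 = 8532 = 2^2 · 2133, so s = 2 and d = 2133.
17^2133 mod 8533 = 1077.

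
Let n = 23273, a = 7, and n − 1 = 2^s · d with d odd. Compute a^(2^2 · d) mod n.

n − 1 = 23272 = 2^3 · 2909, so s = 3 and d = 2909.
x_0 = 7^2909 mod 23273 = 3712.
x_1 = 3712^2 mod 23273 = 1328.
x_2 = 1328^2 mod 23273 = 18109.

18109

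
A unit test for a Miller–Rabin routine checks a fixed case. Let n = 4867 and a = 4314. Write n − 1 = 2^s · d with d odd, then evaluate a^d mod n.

n − 1 = 4866 = 2^1 · 2433, so s = 1 and d = 2433.
4314^2433 mod 4867 = 2171.

2171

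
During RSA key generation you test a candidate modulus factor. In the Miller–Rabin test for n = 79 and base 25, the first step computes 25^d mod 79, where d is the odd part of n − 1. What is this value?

1

n − 1 = 78 = 2^1 · 39, so s = 1 and d = 39.
25^39 mod 79 = 1.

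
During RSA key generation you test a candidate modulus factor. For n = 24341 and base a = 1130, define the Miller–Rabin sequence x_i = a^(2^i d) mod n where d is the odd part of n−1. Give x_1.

n − 1 = 24340 = 2^2 · 6085, so s = 2 and d = 6085.
x_0 = 1130^6085 mod 24341 = 9278.
x_1 = 9278^2 mod 24341 = 11508.

11508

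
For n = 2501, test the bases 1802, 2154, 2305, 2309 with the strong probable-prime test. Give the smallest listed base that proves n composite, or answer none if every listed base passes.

n − 1 = 2500 = 2^2 · 625, so s = 2 and d = 625.
Base 1802: x_0 = 1802^625 mod 2501 = 50. x_0 is neither 1 nor 2500, so continue squaring. x_1 = 50^2 mod 2501 = 2500. x_1 ≡ −1, so 1802 is not a witness.
Base 2154: x_0 = 2154^625 mod 2501 = 929. x_0 is neither 1 nor 2500, so continue squaring. x_1 = 929^2 mod 2501 = 196. Reached i = s−1 = 1 without hitting −1: 2154 is a Miller–Rabin witness and 2501 is composite.
Base 2305: x_0 = 2305^625 mod 2501 = 2305. x_0 is neither 1 nor 2500, so continue squaring. x_1 = 2305^2 mod 2501 = 901. Reached i = s−1 = 1 without hitting −1: 2305 is a Miller–Rabin witness and 2501 is composite.
Base 2309: x_0 = 2309^625 mod 2501 = 2012. x_0 is neither 1 nor 2500, so continue squaring. x_1 = 2012^2 mod 2501 = 1526. Reached i = s−1 = 1 without hitting −1: 2309 is a Miller–Rabin witness and 2501 is composite.
The smallest witness among the given bases is 2154.

2154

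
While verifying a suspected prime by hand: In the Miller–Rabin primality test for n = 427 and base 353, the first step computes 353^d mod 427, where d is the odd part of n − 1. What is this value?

n − 1 = 426 = 2^1 · 213, so s = 1 and d = 213.
353^213 mod 427 = 426.

426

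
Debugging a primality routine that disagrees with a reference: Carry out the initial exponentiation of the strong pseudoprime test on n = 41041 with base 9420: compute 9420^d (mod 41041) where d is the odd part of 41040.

n − 1 = 41040 = 2^4 · 2565, so s = 4 and d = 2565.
Repeated squaring mod 41041: 9420^1 ≡ 9420, 9420^2 ≡ 5758, 9420^4 ≡ 34477, 9420^8 ≡ 34087, 9420^16 ≡ 11818, 9420^32 ≡ 2601, 9420^64 ≡ 34477, 9420^128 ≡ 34087, 9420^256 ≡ 11818, 9420^512 ≡ 2601, 9420^1024 ≡ 34477, 9420^2048 ≡ 34087.
2565 = 2048 + 512 + 4 + 1, so 9420^2565 ≡ 34087·2601·34477·9420 ≡ 10044 (mod 41041).

10044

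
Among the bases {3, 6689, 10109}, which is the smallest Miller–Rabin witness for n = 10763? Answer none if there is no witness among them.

3

n − 1 = 10762 = 2^1 · 5381, so s = 1 and d = 5381.
Base 3: x_0 = 3^5381 mod 10763 = 8335. x_0 ∉ {1, 10762} and s = 1, so 3 is a Miller–Rabin witness and 10763 is composite.
Base 6689: x_0 = 6689^5381 mod 10763 = 1761. x_0 ∉ {1, 10762} and s = 1, so 6689 is a Miller–Rabin witness and 10763 is composite.
Base 10109: x_0 = 10109^5381 mod 10763 = 4571. x_0 ∉ {1, 10762} and s = 1, so 10109 is a Miller–Rabin witness and 10763 is composite.
The smallest witness among the given bases is 3.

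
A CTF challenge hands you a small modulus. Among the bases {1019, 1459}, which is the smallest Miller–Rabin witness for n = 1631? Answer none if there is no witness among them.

1019

n − 1 = 1630 = 2^1 · 815, so s = 1 and d = 815.
Base 1019: x_0 = 1019^815 mod 1631 = 1353. x_0 ∉ {1, 1630} and s = 1, so 1019 is a Miller–Rabin witness and 1631 is composite.
Base 1459: x_0 = 1459^815 mod 1631 = 194. x_0 ∉ {1, 1630} and s = 1, so 1459 is a Miller–Rabin witness and 1631 is composite.
The smallest witness among the given bases is 1019.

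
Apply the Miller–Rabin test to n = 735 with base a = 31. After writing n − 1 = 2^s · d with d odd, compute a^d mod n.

31

n − 1 = 734 = 2^1 · 367, so s = 1 and d = 367.
Repeated squaring mod 735: 31^1 ≡ 31, 31^2 ≡ 226, 31^4 ≡ 361, 31^8 ≡ 226, 31^16 ≡ 361, 31^32 ≡ 226, 31^64 ≡ 361, 31^128 ≡ 226, 31^256 ≡ 361.
367 = 256 + 64 + 32 + 8 + 4 + 2 + 1, so 31^367 ≡ 361·361·226·226·361·226·31 ≡ 31 (mod 735).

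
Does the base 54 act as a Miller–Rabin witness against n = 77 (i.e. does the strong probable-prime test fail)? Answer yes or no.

n − 1 = 76 = 2^2 · 19, so s = 2 and d = 19.
x_0 = 54^19 mod 77 = 54.
x_0 is neither 1 nor 76, so continue squaring.
x_1 = 54^2 mod 77 = 67.
Reached i = s−1 = 1 without hitting −1: 54 is a Miller–Rabin witness and 77 is composite.

yes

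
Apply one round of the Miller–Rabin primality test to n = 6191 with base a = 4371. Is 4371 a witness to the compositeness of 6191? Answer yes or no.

n − 1 = 6190 = 2^1 · 3095, so s = 1 and d = 3095.
x_0 = 4371^3095 mod 6191 = 6190.
x_0 = 6190 ≡ −1, so 4371 is not a witness.

no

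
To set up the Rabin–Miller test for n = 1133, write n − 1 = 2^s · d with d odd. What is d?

283

Halving: 1132 → 566 → 283; 283 is odd.
So 1132 = 2^2 · 283.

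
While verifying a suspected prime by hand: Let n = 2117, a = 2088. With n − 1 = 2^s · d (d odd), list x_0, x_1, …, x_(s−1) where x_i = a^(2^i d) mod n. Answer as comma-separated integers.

261, 377

n − 1 = 2116 = 2^2 · 529, so s = 2 and d = 529.
x_0 = 2088^529 mod 2117 = 261.
x_1 = 261^2 mod 2117 = 377.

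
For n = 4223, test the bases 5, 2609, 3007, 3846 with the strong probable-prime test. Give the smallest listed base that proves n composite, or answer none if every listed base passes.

5

n − 1 = 4222 = 2^1 · 2111, so s = 1 and d = 2111.
Base 5: x_0 = 5^2111 mod 4223 = 2660. x_0 ∉ {1, 4222} and s = 1, so 5 is a Miller–Rabin witness and 4223 is composite.
Base 2609: x_0 = 2609^2111 mod 4223 = 1915. x_0 ∉ {1, 4222} and s = 1, so 2609 is a Miller–Rabin witness and 4223 is composite.
Base 3007: x_0 = 3007^2111 mod 4223 = 2422. x_0 ∉ {1, 4222} and s = 1, so 3007 is a Miller–Rabin witness and 4223 is composite.
Base 3846: x_0 = 3846^2111 mod 4223 = 4190. x_0 ∉ {1, 4222} and s = 1, so 3846 is a Miller–Rabin witness and 4223 is composite.
The smallest witness among the given bases is 5.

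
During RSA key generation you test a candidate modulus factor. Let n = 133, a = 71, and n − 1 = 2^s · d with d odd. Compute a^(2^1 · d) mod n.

106

n − 1 = 132 = 2^2 · 33, so s = 2 and d = 33.
x_0 = 71^33 mod 133 = 50.
x_1 = 50^2 mod 133 = 106.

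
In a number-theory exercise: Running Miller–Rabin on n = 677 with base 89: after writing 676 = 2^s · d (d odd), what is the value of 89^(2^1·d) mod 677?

676

n − 1 = 676 = 2^2 · 169, so s = 2 and d = 169.
Repeated squaring mod 677: 89^1 ≡ 89, 89^2 ≡ 474, 89^4 ≡ 589, 89^8 ≡ 297, 89^16 ≡ 199, 89^32 ≡ 335, 89^64 ≡ 520, 89^128 ≡ 277.
169 = 128 + 32 + 8 + 1, so 89^169 ≡ 277·335·297·89 ≡ 26 (mod 677).
x_0 = 26.
x_1 = 26^2 mod 677 = 676.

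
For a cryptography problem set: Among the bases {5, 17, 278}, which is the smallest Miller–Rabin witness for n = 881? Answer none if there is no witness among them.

none

n − 1 = 880 = 2^4 · 55, so s = 4 and d = 55.
Base 5: x_0 = 5^55 mod 881 = 177. x_0 is neither 1 nor 880, so continue squaring. x_1 = 177^2 mod 881 = 494. x_2 = 494^2 mod 881 = 880. x_2 ≡ −1, so 5 is not a witness.
Base 17: x_0 = 17^55 mod 881 = 583. x_0 is neither 1 nor 880, so continue squaring. x_1 = 583^2 mod 881 = 704. x_2 = 704^2 mod 881 = 494. x_3 = 494^2 mod 881 = 880. x_3 ≡ −1, so 17 is not a witness.
Base 278: x_0 = 278^55 mod 881 = 219. x_0 is neither 1 nor 880, so continue squaring. x_1 = 219^2 mod 881 = 387. x_2 = 387^2 mod 881 = 880. x_2 ≡ −1, so 278 is not a witness.
No listed base is a witness for 881.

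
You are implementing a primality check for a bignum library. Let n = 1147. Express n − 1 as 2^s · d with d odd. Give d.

Halving: 1146 → 573; 573 is odd.
So 1146 = 2^1 · 573.

573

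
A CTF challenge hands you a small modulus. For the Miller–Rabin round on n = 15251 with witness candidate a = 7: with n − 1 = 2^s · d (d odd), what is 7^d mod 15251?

n − 1 = 15250 = 2^1 · 7625, so s = 1 and d = 7625.
Repeated squaring mod 15251: 7^1 ≡ 7, 7^2 ≡ 49, 7^4 ≡ 2401, 7^8 ≡ 15174, 7^16 ≡ 5929, 7^32 ≡ 14737, 7^64 ≡ 4929, 7^128 ≡ 198, 7^256 ≡ 8702, 7^512 ≡ 3589, 7^1024 ≡ 9077, 7^2048 ≡ 6027, 7^4096 ≡ 12098.
7625 = 4096 + 2048 + 1024 + 256 + 128 + 64 + 8 + 1, so 7^7625 ≡ 12098·6027·9077·8702·198·4929·15174·7 ≡ 2535 (mod 15251).

2535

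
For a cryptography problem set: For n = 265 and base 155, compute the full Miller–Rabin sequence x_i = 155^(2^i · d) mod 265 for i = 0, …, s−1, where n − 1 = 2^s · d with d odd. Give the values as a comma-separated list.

n − 1 = 264 = 2^3 · 33, so s = 3 and d = 33.
x_0 = 155^33 mod 265 = 205.
x_1 = 205^2 mod 265 = 155.
x_2 = 155^2 mod 265 = 175.

205, 155, 175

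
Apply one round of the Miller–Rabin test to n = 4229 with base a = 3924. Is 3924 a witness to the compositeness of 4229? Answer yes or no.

n − 1 = 4228 = 2^2 · 1057, so s = 2 and d = 1057.
x_0 = 3924^1057 mod 4229 = 4228.
x_0 = 4228 ≡ −1, so 3924 is not a witness.

no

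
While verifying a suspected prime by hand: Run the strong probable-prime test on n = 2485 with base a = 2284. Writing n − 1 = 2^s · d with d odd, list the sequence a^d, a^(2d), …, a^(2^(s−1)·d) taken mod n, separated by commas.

n − 1 = 2484 = 2^2 · 621, so s = 2 and d = 621.
x_0 = 2284^621 mod 2485 = 169.
x_1 = 169^2 mod 2485 = 1226.

169, 1226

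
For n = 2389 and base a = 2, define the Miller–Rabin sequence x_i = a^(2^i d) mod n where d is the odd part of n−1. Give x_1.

2388

n − 1 = 2388 = 2^2 · 597, so s = 2 and d = 597.
Repeated squaring mod 2389: 2^1 ≡ 2, 2^2 ≡ 4, 2^4 ≡ 16, 2^8 ≡ 256, 2^16 ≡ 1033, 2^32 ≡ 1595, 2^64 ≡ 2129, 2^128 ≡ 708, 2^256 ≡ 1963, 2^512 ≡ 2301.
597 = 512 + 64 + 16 + 4 + 1, so 2^597 ≡ 2301·2129·1033·16·2 ≡ 2104 (mod 2389).
x_0 = 2104.
x_1 = 2104^2 mod 2389 = 2388.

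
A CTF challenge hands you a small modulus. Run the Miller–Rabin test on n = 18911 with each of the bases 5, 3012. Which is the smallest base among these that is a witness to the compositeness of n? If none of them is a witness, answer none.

n − 1 = 18910 = 2^1 · 9455, so s = 1 and d = 9455.
Base 5: x_0 = 5^9455 mod 18911 = 1. x_0 = 1, so 5 is not a witness.
Base 3012: x_0 = 3012^9455 mod 18911 = 18910. x_0 = 18910 ≡ −1, so 3012 is not a witness.
No listed base is a witness for 18911.

none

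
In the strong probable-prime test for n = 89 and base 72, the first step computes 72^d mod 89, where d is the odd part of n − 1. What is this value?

n − 1 = 88 = 2^3 · 11, so s = 3 and d = 11.
Repeated squaring mod 89: 72^1 ≡ 72, 72^2 ≡ 22, 72^4 ≡ 39, 72^8 ≡ 8.
11 = 8 + 2 + 1, so 72^11 ≡ 8·22·72 ≡ 34 (mod 89).

34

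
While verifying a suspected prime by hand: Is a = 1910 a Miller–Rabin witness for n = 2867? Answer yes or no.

n − 1 = 2866 = 2^1 · 1433, so s = 1 and d = 1433.
x_0 = 1910^1433 mod 2867 = 1266.
x_0 ∉ {1, 2866} and s = 1, so 1910 is a Miller–Rabin witness and 2867 is composite.

yes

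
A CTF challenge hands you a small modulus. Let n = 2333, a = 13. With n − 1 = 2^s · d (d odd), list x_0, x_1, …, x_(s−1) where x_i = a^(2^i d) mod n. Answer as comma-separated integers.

2225, 2332

n − 1 = 2332 = 2^2 · 583, so s = 2 and d = 583.
x_0 = 13^583 mod 2333 = 2225.
x_1 = 2225^2 mod 2333 = 2332.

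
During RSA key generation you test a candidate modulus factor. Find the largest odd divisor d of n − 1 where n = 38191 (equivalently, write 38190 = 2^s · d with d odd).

Halving: 38190 → 19095; 19095 is odd.
So 38190 = 2^1 · 19095.

19095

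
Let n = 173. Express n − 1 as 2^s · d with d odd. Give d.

43

Halving: 172 → 86 → 43; 43 is odd.
So 172 = 2^2 · 43.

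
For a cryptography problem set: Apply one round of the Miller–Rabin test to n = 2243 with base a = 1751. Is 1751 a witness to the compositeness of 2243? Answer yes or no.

n − 1 = 2242 = 2^1 · 1121, so s = 1 and d = 1121.
x_0 = 1751^1121 mod 2243 = 1.
x_0 = 1, so 1751 is not a witness.

no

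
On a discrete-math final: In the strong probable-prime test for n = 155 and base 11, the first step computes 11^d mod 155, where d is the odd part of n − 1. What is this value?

n − 1 = 154 = 2^1 · 77, so s = 1 and d = 77.
11^77 mod 155 = 96.

96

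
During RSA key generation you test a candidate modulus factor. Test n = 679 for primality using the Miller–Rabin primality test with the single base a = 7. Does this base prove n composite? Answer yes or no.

n − 1 = 678 = 2^1 · 339, so s = 1 and d = 339.
x_0 = 7^339 mod 679 = 336.
x_0 ∉ {1, 678} and s = 1, so 7 is a Miller–Rabin witness and 679 is composite.

yes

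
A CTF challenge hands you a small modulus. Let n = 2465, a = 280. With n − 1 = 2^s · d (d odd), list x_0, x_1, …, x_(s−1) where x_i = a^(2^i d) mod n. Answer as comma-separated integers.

n − 1 = 2464 = 2^5 · 77, so s = 5 and d = 77.
x_0 = 280^77 mod 2465 = 655.
x_1 = 655^2 mod 2465 = 115.
x_2 = 115^2 mod 2465 = 900.
x_3 = 900^2 mod 2465 = 1480.
x_4 = 1480^2 mod 2465 = 1480.

655, 115, 900, 1480, 1480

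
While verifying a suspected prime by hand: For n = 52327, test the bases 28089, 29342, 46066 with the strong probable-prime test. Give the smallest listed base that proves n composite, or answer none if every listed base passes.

n − 1 = 52326 = 2^1 · 26163, so s = 1 and d = 26163.
Base 28089: x_0 = 28089^26163 mod 52327 = 18047. x_0 ∉ {1, 52326} and s = 1, so 28089 is a Miller–Rabin witness and 52327 is composite.
Base 29342: x_0 = 29342^26163 mod 52327 = 6417. x_0 ∉ {1, 52326} and s = 1, so 29342 is a Miller–Rabin witness and 52327 is composite.
Base 46066: x_0 = 46066^26163 mod 52327 = 22982. x_0 ∉ {1, 52326} and s = 1, so 46066 is a Miller–Rabin witness and 52327 is composite.
The smallest witness among the given bases is 28089.

28089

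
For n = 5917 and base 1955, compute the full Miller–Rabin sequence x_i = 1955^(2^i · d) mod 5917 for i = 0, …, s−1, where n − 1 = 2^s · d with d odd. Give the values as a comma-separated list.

n − 1 = 5916 = 2^2 · 1479, so s = 2 and d = 1479.
x_0 = 1955^1479 mod 5917 = 407.
x_1 = 407^2 mod 5917 = 5890.

407, 5890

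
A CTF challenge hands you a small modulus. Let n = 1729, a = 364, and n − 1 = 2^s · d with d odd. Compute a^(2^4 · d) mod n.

n − 1 = 1728 = 2^6 · 27, so s = 6 and d = 27.
x_0 = 364^27 mod 1729 = 455.
x_1 = 455^2 mod 1729 = 1274.
x_2 = 1274^2 mod 1729 = 1274.
x_3 = 1274^2 mod 1729 = 1274.
x_4 = 1274^2 mod 1729 = 1274.

1274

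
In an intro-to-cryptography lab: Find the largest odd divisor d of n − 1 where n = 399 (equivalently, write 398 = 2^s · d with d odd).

Halving: 398 → 199; 199 is odd.
So 398 = 2^1 · 199.

199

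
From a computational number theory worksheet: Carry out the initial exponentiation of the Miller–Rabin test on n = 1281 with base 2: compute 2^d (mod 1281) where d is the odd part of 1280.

32

n − 1 = 1280 = 2^8 · 5, so s = 8 and d = 5.
2^5 mod 1281 = 32.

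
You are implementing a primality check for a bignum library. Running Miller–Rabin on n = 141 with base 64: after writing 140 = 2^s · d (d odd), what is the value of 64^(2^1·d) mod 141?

n − 1 = 140 = 2^2 · 35, so s = 2 and d = 35.
By repeated squaring, 64^35 ≡ 55 (mod 141).
x_0 = 55.
x_1 = 55^2 mod 141 = 64.

64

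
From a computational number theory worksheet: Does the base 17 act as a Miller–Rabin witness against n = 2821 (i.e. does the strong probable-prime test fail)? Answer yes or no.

no

n − 1 = 2820 = 2^2 · 705, so s = 2 and d = 705.
By repeated squaring, 17^705 ≡ 2820 (mod 2821).
x_0 = 17^705 mod 2821 = 2820.
x_0 = 2820 ≡ −1, so 17 is not a witness.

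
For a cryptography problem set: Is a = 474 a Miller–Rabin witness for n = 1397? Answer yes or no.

yes

n − 1 = 1396 = 2^2 · 349, so s = 2 and d = 349.
Repeated squaring mod 1397: 474^1 ≡ 474, 474^2 ≡ 1156, 474^4 ≡ 804, 474^8 ≡ 1002, 474^16 ≡ 958, 474^32 ≡ 1332, 474^64 ≡ 34, 474^128 ≡ 1156, 474^256 ≡ 804.
349 = 256 + 64 + 16 + 8 + 4 + 1, so 474^349 ≡ 804·34·958·1002·804·474 ≡ 210 (mod 1397).
x_0 = 474^349 mod 1397 = 210.
x_0 is neither 1 nor 1396, so continue squaring.
x_1 = 210^2 mod 1397 = 793.
Reached i = s−1 = 1 without hitting −1: 474 is a Miller–Rabin witness and 1397 is composite.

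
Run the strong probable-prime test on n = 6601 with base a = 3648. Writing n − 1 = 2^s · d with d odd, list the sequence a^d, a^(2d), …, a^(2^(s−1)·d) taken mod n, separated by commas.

n − 1 = 6600 = 2^3 · 825, so s = 3 and d = 825.
x_0 = 3648^825 mod 6601 = 5657.
x_1 = 5657^2 mod 6601 = 1.
x_2 = 1^2 mod 6601 = 1.

5657, 1, 1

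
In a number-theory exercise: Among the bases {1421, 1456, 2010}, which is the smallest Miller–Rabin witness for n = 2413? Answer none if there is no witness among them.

none

n − 1 = 2412 = 2^2 · 603, so s = 2 and d = 603.
Base 1421: x_0 = 1421^603 mod 2413 = 2412. x_0 = 2412 ≡ −1, so 1421 is not a witness.
Base 1456: x_0 = 1456^603 mod 2413 = 2412. x_0 = 2412 ≡ −1, so 1456 is not a witness.
Base 2010: x_0 = 2010^603 mod 2413 = 2412. x_0 = 2412 ≡ −1, so 2010 is not a witness.
No listed base is a witness for 2413.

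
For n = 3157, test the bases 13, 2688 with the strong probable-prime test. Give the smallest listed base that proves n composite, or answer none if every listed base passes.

n − 1 = 3156 = 2^2 · 789, so s = 2 and d = 789.
Base 13: x_0 = 13^789 mod 3157 = 1469. x_0 is neither 1 nor 3156, so continue squaring. x_1 = 1469^2 mod 3157 = 1730. Reached i = s−1 = 1 without hitting −1: 13 is a Miller–Rabin witness and 3157 is composite.
Base 2688: x_0 = 2688^789 mod 3157 = 476. x_0 is neither 1 nor 3156, so continue squaring. x_1 = 476^2 mod 3157 = 2429. Reached i = s−1 = 1 without hitting −1: 2688 is a Miller–Rabin witness and 3157 is composite.
The smallest witness among the given bases is 13.

13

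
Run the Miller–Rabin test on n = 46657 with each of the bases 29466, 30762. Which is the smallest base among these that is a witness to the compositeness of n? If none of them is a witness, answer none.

30762

n − 1 = 46656 = 2^6 · 729, so s = 6 and d = 729.
Base 29466: x_0 = 29466^729 mod 46657 = 5507. x_0 is neither 1 nor 46656, so continue squaring. x_1 = 5507^2 mod 46657 = 46656. x_1 ≡ −1, so 29466 is not a witness.
Base 30762: x_0 = 30762^729 mod 46657 = 26597. x_0 is neither 1 nor 46656, so continue squaring. x_1 = 26597^2 mod 46657 = 33632. x_2 = 33632^2 mod 46657 = 5773. x_3 = 5773^2 mod 46657 = 14431. x_4 = 14431^2 mod 46657 = 23570. x_5 = 23570^2 mod 46657 = 1. x_5 = 1 but x_4 ≠ ±1, a nontrivial square root of 1 — 30762 is a witness and 46657 is composite.
The smallest witness among the given bases is 30762.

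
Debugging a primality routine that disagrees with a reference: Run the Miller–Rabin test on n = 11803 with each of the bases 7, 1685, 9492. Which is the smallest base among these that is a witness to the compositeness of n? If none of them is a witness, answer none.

7

n − 1 = 11802 = 2^1 · 5901, so s = 1 and d = 5901.
Base 7: x_0 = 7^5901 mod 11803 = 8092. x_0 ∉ {1, 11802} and s = 1, so 7 is a Miller–Rabin witness and 11803 is composite.
Base 1685: x_0 = 1685^5901 mod 11803 = 10892. x_0 ∉ {1, 11802} and s = 1, so 1685 is a Miller–Rabin witness and 11803 is composite.
Base 9492: x_0 = 9492^5901 mod 11803 = 8931. x_0 ∉ {1, 11802} and s = 1, so 9492 is a Miller–Rabin witness and 11803 is composite.
The smallest witness among the given bases is 7.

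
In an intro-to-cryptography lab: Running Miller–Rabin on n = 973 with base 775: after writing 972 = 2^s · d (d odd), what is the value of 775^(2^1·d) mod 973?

897

n − 1 = 972 = 2^2 · 243, so s = 2 and d = 243.
x_0 = 775^243 mod 973 = 608.
x_1 = 608^2 mod 973 = 897.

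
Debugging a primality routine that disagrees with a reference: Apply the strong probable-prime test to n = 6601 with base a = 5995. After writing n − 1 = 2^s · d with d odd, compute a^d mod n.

3863

n − 1 = 6600 = 2^3 · 825, so s = 3 and d = 825.
By repeated squaring, 5995^825 ≡ 3863 (mod 6601).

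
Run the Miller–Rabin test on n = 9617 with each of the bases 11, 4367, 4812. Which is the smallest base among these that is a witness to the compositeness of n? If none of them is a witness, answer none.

11

n − 1 = 9616 = 2^4 · 601, so s = 4 and d = 601.
Base 11: x_0 = 11^601 mod 9617 = 6262. x_0 is neither 1 nor 9616, so continue squaring. x_1 = 6262^2 mod 9617 = 4135. x_2 = 4135^2 mod 9617 = 8816. x_3 = 8816^2 mod 9617 = 6879. Reached i = s−1 = 3 without hitting −1: 11 is a Miller–Rabin witness and 9617 is composite.
Base 4367: x_0 = 4367^601 mod 9617 = 768. x_0 is neither 1 nor 9616, so continue squaring. x_1 = 768^2 mod 9617 = 3187. x_2 = 3187^2 mod 9617 = 1417. x_3 = 1417^2 mod 9617 = 7553. Reached i = s−1 = 3 without hitting −1: 4367 is a Miller–Rabin witness and 9617 is composite.
Base 4812: x_0 = 4812^601 mod 9617 = 40. x_0 is neither 1 nor 9616, so continue squaring. x_1 = 40^2 mod 9617 = 1600. x_2 = 1600^2 mod 9617 = 1878. x_3 = 1878^2 mod 9617 = 7062. Reached i = s−1 = 3 without hitting −1: 4812 is a Miller–Rabin witness and 9617 is composite.
The smallest witness among the given bases is 11.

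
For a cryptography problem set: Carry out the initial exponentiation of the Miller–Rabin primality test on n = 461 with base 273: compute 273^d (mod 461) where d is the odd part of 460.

48

n − 1 = 460 = 2^2 · 115, so s = 2 and d = 115.
273^115 mod 461 = 48.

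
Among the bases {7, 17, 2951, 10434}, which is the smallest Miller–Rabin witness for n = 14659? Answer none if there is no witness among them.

7

n − 1 = 14658 = 2^1 · 7329, so s = 1 and d = 7329.
Base 7: x_0 = 7^7329 mod 14659 = 2224. x_0 ∉ {1, 14658} and s = 1, so 7 is a Miller–Rabin witness and 14659 is composite.
Base 17: x_0 = 17^7329 mod 14659 = 2048. x_0 ∉ {1, 14658} and s = 1, so 17 is a Miller–Rabin witness and 14659 is composite.
Base 2951: x_0 = 2951^7329 mod 14659 = 3832. x_0 ∉ {1, 14658} and s = 1, so 2951 is a Miller–Rabin witness and 14659 is composite.
Base 10434: x_0 = 10434^7329 mod 14659 = 8284. x_0 ∉ {1, 14658} and s = 1, so 10434 is a Miller–Rabin witness and 14659 is composite.
The smallest witness among the given bases is 7.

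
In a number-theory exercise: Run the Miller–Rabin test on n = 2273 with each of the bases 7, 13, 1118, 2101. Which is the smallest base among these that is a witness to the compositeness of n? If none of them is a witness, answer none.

n − 1 = 2272 = 2^5 · 71, so s = 5 and d = 71.
Base 7: x_0 = 7^71 mod 2273 = 1293. x_0 is neither 1 nor 2272, so continue squaring. x_1 = 1293^2 mod 2273 = 1194. x_2 = 1194^2 mod 2273 = 465. x_3 = 465^2 mod 2273 = 290. x_4 = 290^2 mod 2273 = 2272. x_4 ≡ −1, so 7 is not a witness.
Base 13: x_0 = 13^71 mod 2273 = 1293. x_0 is neither 1 nor 2272, so continue squaring. x_1 = 1293^2 mod 2273 = 1194. x_2 = 1194^2 mod 2273 = 465. x_3 = 465^2 mod 2273 = 290. x_4 = 290^2 mod 2273 = 2272. x_4 ≡ −1, so 13 is not a witness.
Base 1118: x_0 = 1118^71 mod 2273 = 465. x_0 is neither 1 nor 2272, so continue squaring. x_1 = 465^2 mod 2273 = 290. x_2 = 290^2 mod 2273 = 2272. x_2 ≡ −1, so 1118 is not a witness.
Base 2101: x_0 = 2101^71 mod 2273 = 610. x_0 is neither 1 nor 2272, so continue squaring. x_1 = 610^2 mod 2273 = 1601. x_2 = 1601^2 mod 2273 = 1530. x_3 = 1530^2 mod 2273 = 1983. x_4 = 1983^2 mod 2273 = 2272. x_4 ≡ −1, so 2101 is not a witness.
No listed base is a witness for 2273.

none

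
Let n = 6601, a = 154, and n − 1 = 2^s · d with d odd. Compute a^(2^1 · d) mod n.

n − 1 = 6600 = 2^3 · 825, so s = 3 and d = 825.
x_0 = 154^825 mod 6601 = 1680.
x_1 = 1680^2 mod 6601 = 3773.

3773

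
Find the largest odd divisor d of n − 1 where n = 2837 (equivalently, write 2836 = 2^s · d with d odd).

Halving: 2836 → 1418 → 709; 709 is odd.
So 2836 = 2^2 · 709.

709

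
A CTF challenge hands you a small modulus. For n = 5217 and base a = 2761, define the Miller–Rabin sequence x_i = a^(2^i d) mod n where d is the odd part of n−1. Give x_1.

4192

n − 1 = 5216 = 2^5 · 163, so s = 5 and d = 163.
x_0 = 2761^163 mod 5217 = 1642.
x_1 = 1642^2 mod 5217 = 4192.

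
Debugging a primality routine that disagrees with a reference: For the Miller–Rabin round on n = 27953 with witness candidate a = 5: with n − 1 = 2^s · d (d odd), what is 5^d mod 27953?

n − 1 = 27952 = 2^4 · 1747, so s = 4 and d = 1747.
5^1747 mod 27953 = 5523.

5523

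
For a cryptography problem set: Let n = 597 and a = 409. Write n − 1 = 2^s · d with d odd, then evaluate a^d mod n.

136

n − 1 = 596 = 2^2 · 149, so s = 2 and d = 149.
Repeated squaring mod 597: 409^1 ≡ 409, 409^2 ≡ 121, 409^4 ≡ 313, 409^8 ≡ 61, 409^16 ≡ 139, 409^32 ≡ 217, 409^64 ≡ 523, 409^128 ≡ 103.
149 = 128 + 16 + 4 + 1, so 409^149 ≡ 103·139·313·409 ≡ 136 (mod 597).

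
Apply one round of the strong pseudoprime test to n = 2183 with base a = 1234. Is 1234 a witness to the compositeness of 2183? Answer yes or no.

yes

n − 1 = 2182 = 2^1 · 1091, so s = 1 and d = 1091.
x_0 = 1234^1091 mod 2183 = 1236.
x_0 ∉ {1, 2182} and s = 1, so 1234 is a Miller–Rabin witness and 2183 is composite.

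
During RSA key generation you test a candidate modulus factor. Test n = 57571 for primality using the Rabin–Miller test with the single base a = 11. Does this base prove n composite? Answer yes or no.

no

n − 1 = 57570 = 2^1 · 28785, so s = 1 and d = 28785.
By repeated squaring, 11^28785 ≡ 1 (mod 57571).
x_0 = 11^28785 mod 57571 = 1.
x_0 = 1, so 11 is not a witness.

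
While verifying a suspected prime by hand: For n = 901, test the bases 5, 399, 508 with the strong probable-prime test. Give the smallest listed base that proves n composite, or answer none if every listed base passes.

5

n − 1 = 900 = 2^2 · 225, so s = 2 and d = 225.
Base 5: x_0 = 5^225 mod 901 = 277. x_0 is neither 1 nor 900, so continue squaring. x_1 = 277^2 mod 901 = 144. Reached i = s−1 = 1 without hitting −1: 5 is a Miller–Rabin witness and 901 is composite.
Base 399: x_0 = 399^225 mod 901 = 280. x_0 is neither 1 nor 900, so continue squaring. x_1 = 280^2 mod 901 = 13. Reached i = s−1 = 1 without hitting −1: 399 is a Miller–Rabin witness and 901 is composite.
Base 508: x_0 = 508^225 mod 901 = 304. x_0 is neither 1 nor 900, so continue squaring. x_1 = 304^2 mod 901 = 514. Reached i = s−1 = 1 without hitting −1: 508 is a Miller–Rabin witness and 901 is composite.
The smallest witness among the given bases is 5.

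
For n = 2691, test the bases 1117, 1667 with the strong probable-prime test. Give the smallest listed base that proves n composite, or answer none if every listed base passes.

n − 1 = 2690 = 2^1 · 1345, so s = 1 and d = 1345.
Base 1117: x_0 = 1117^1345 mod 2691 = 2404. x_0 ∉ {1, 2690} and s = 1, so 1117 is a Miller–Rabin witness and 2691 is composite.
Base 1667: x_0 = 1667^1345 mod 2691 = 848. x_0 ∉ {1, 2690} and s = 1, so 1667 is a Miller–Rabin witness and 2691 is composite.
The smallest witness among the given bases is 1117.

1117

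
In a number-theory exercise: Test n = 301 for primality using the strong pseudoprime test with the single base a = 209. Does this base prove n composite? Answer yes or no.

n − 1 = 300 = 2^2 · 75, so s = 2 and d = 75.
x_0 = 209^75 mod 301 = 300.
x_0 = 300 ≡ −1, so 209 is not a witness.

no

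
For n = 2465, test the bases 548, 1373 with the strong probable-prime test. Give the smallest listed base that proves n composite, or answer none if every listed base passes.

none

n − 1 = 2464 = 2^5 · 77, so s = 5 and d = 77.
Base 548: x_0 = 548^77 mod 2465 = 1143. x_0 is neither 1 nor 2464, so continue squaring. x_1 = 1143^2 mod 2465 = 2464. x_1 ≡ −1, so 548 is not a witness.
Base 1373: x_0 = 1373^77 mod 2465 = 1288. x_0 is neither 1 nor 2464, so continue squaring. x_1 = 1288^2 mod 2465 = 2464. x_1 ≡ −1, so 1373 is not a witness.
No listed base is a witness for 2465.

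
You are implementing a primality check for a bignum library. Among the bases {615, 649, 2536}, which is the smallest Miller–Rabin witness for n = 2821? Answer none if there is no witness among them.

n − 1 = 2820 = 2^2 · 705, so s = 2 and d = 705.
Base 615: x_0 = 615^705 mod 2821 = 2820. x_0 = 2820 ≡ −1, so 615 is not a witness.
Base 649: x_0 = 649^705 mod 2821 = 2820. x_0 = 2820 ≡ −1, so 649 is not a witness.
Base 2536: x_0 = 2536^705 mod 2821 = 1. x_0 = 1, so 2536 is not a witness.
No listed base is a witness for 2821.

none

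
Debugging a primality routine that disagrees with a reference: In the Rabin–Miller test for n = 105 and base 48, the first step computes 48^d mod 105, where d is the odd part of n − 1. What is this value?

n − 1 = 104 = 2^3 · 13, so s = 3 and d = 13.
Repeated squaring mod 105: 48^1 ≡ 48, 48^2 ≡ 99, 48^4 ≡ 36, 48^8 ≡ 36.
13 = 8 + 4 + 1, so 48^13 ≡ 36·36·48 ≡ 48 (mod 105).

48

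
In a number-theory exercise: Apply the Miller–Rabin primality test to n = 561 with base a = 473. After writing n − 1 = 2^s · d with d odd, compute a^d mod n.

143

n − 1 = 560 = 2^4 · 35, so s = 4 and d = 35.
473^35 mod 561 = 143.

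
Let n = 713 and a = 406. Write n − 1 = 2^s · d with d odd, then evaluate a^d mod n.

n − 1 = 712 = 2^3 · 89, so s = 3 and d = 89.
406^89 mod 713 = 176.

176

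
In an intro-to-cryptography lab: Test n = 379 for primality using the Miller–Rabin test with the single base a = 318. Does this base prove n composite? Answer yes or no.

n − 1 = 378 = 2^1 · 189, so s = 1 and d = 189.
x_0 = 318^189 mod 379 = 378.
x_0 = 378 ≡ −1, so 318 is not a witness.

no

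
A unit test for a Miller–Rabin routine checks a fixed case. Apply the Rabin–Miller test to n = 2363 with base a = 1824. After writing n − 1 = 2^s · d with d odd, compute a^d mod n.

n − 1 = 2362 = 2^1 · 1181, so s = 1 and d = 1181.
Repeated squaring mod 2363: 1824^1 ≡ 1824, 1824^2 ≡ 2235, 1824^4 ≡ 2206, 1824^8 ≡ 1019, 1824^16 ≡ 1004, 1824^32 ≡ 1378, 1824^64 ≡ 1395, 1824^128 ≡ 1276, 1824^256 ≡ 69, 1824^512 ≡ 35, 1824^1024 ≡ 1225.
1181 = 1024 + 128 + 16 + 8 + 4 + 1, so 1824^1181 ≡ 1225·1276·1004·1019·2206·1824 ≡ 649 (mod 2363).

649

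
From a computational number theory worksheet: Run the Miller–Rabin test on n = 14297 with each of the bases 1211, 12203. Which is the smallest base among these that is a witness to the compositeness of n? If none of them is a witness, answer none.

1211

n − 1 = 14296 = 2^3 · 1787, so s = 3 and d = 1787.
Base 1211: x_0 = 1211^1787 mod 14297 = 1169. x_0 is neither 1 nor 14296, so continue squaring. x_1 = 1169^2 mod 14297 = 8346. x_2 = 8346^2 mod 14297 = 732. Reached i = s−1 = 2 without hitting −1: 1211 is a Miller–Rabin witness and 14297 is composite.
Base 12203: x_0 = 12203^1787 mod 14297 = 2849. x_0 is neither 1 nor 14296, so continue squaring. x_1 = 2849^2 mod 14297 = 10402. x_2 = 10402^2 mod 14297 = 1908. Reached i = s−1 = 2 without hitting −1: 12203 is a Miller–Rabin witness and 14297 is composite.
The smallest witness among the given bases is 1211.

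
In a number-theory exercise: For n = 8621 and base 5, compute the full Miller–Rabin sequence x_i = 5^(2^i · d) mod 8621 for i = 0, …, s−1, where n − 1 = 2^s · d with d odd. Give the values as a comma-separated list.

7350, 3314

n − 1 = 8620 = 2^2 · 2155, so s = 2 and d = 2155.
x_0 = 5^2155 mod 8621 = 7350.
x_1 = 7350^2 mod 8621 = 3314.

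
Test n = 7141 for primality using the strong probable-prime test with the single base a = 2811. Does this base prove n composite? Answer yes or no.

n − 1 = 7140 = 2^2 · 1785, so s = 2 and d = 1785.
x_0 = 2811^1785 mod 7141 = 7140.
x_0 = 7140 ≡ −1, so 2811 is not a witness.

no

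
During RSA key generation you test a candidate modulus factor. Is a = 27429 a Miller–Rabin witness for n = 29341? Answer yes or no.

n − 1 = 29340 = 2^2 · 7335, so s = 2 and d = 7335.
Repeated squaring mod 29341: 27429^1 ≡ 27429, 27429^2 ≡ 17460, 27429^4 ≡ 27951, 27429^8 ≡ 24935, 27429^16 ≡ 18435, 27429^32 ≡ 21763, 27429^64 ≡ 5747, 27429^128 ≡ 19384, 27429^256 ≡ 27951, 27429^512 ≡ 24935, 27429^1024 ≡ 18435, 27429^2048 ≡ 21763, 27429^4096 ≡ 5747.
7335 = 4096 + 2048 + 1024 + 128 + 32 + 4 + 2 + 1, so 27429^7335 ≡ 5747·21763·18435·19384·21763·27951·17460·27429 ≡ 14468 (mod 29341).
x_0 = 27429^7335 mod 29341 = 14468.
x_0 is neither 1 nor 29340, so continue squaring.
x_1 = 14468^2 mod 29341 = 4330.
Reached i = s−1 = 1 without hitting −1: 27429 is a Miller–Rabin witness and 29341 is composite.

yes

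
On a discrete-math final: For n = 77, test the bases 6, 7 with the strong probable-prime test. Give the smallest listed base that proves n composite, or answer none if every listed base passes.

6

n − 1 = 76 = 2^2 · 19, so s = 2 and d = 19.
Base 6: x_0 = 6^19 mod 77 = 13. x_0 is neither 1 nor 76, so continue squaring. x_1 = 13^2 mod 77 = 15. Reached i = s−1 = 1 without hitting −1: 6 is a Miller–Rabin witness and 77 is composite.
Base 7: x_0 = 7^19 mod 77 = 63. x_0 is neither 1 nor 76, so continue squaring. x_1 = 63^2 mod 77 = 42. Reached i = s−1 = 1 without hitting −1: 7 is a Miller–Rabin witness and 77 is composite.
The smallest witness among the given bases is 6.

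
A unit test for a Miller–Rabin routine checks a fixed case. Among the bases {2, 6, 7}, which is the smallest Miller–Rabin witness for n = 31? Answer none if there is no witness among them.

n − 1 = 30 = 2^1 · 15, so s = 1 and d = 15.
Base 2: x_0 = 2^15 mod 31 = 1. x_0 = 1, so 2 is not a witness.
Base 6: x_0 = 6^15 mod 31 = 30. x_0 = 30 ≡ −1, so 6 is not a witness.
Base 7: x_0 = 7^15 mod 31 = 1. x_0 = 1, so 7 is not a witness.
No listed base is a witness for 31.

none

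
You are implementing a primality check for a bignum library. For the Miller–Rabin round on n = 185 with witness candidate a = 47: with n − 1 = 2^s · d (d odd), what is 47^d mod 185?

n − 1 = 184 = 2^3 · 23, so s = 3 and d = 23.
Repeated squaring mod 185: 47^1 ≡ 47, 47^2 ≡ 174, 47^4 ≡ 121, 47^8 ≡ 26, 47^16 ≡ 121.
23 = 16 + 4 + 2 + 1, so 47^23 ≡ 121·121·174·47 ≡ 63 (mod 185).

63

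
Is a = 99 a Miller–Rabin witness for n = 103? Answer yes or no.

no

n − 1 = 102 = 2^1 · 51, so s = 1 and d = 51.
Repeated squaring mod 103: 99^1 ≡ 99, 99^2 ≡ 16, 99^4 ≡ 50, 99^8 ≡ 28, 99^16 ≡ 63, 99^32 ≡ 55.
51 = 32 + 16 + 2 + 1, so 99^51 ≡ 55·63·16·99 ≡ 102 (mod 103).
x_0 = 99^51 mod 103 = 102.
x_0 = 102 ≡ −1, so 99 is not a witness.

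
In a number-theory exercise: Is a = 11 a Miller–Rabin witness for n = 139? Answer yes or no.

no

n − 1 = 138 = 2^1 · 69, so s = 1 and d = 69.
x_0 = 11^69 mod 139 = 1.
x_0 = 1, so 11 is not a witness.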